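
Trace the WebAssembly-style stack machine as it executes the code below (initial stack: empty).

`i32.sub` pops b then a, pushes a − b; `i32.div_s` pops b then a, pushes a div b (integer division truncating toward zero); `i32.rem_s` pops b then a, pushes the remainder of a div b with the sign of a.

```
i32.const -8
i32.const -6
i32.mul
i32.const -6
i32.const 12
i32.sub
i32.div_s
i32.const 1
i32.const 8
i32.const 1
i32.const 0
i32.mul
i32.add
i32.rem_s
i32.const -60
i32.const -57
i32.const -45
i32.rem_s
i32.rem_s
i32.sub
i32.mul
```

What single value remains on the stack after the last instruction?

-2

i32.const -8  : [-8]
i32.const -6  : [-8, -6]
i32.mul       : [48]
i32.const -6  : [48, -6]
i32.const 12  : [48, -6, 12]
i32.sub       : [48, -18]
i32.div_s     : [-2]
i32.const 1   : [-2, 1]
i32.const 8   : [-2, 1, 8]
i32.const 1   : [-2, 1, 8, 1]
i32.const 0   : [-2, 1, 8, 1, 0]
i32.mul       : [-2, 1, 8, 0]
i32.add       : [-2, 1, 8]
i32.rem_s     : [-2, 1]
i32.const -60 : [-2, 1, -60]
i32.const -57 : [-2, 1, -60, -57]
i32.const -45 : [-2, 1, -60, -57, -45]
i32.rem_s     : [-2, 1, -60, -12]
i32.rem_s     : [-2, 1, 0]
i32.sub       : [-2, 1]
i32.mul       : [-2]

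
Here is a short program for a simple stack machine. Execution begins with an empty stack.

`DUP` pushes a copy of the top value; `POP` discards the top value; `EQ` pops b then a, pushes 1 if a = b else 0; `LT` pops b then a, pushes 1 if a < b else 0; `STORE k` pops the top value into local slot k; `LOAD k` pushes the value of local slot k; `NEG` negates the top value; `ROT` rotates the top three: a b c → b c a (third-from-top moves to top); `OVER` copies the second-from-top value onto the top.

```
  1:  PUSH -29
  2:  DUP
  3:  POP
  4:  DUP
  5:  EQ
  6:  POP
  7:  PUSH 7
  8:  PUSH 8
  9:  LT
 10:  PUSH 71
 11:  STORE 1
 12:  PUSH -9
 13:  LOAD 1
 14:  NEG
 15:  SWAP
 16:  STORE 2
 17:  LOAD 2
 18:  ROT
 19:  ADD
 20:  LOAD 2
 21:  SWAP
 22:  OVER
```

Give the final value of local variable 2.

-9

PUSH -29 -> [-29]
DUP      -> [-29, -29]
POP      -> [-29]
DUP      -> [-29, -29]
EQ       -> [1]
POP      -> []
PUSH 7   -> [7]
PUSH 8   -> [7, 8]
LT       -> [1]
PUSH 71  -> [1, 71]
STORE 1  -> [1]
PUSH -9  -> [1, -9]
LOAD 1   -> [1, -9, 71]
NEG      -> [1, -9, -71]
SWAP     -> [1, -71, -9]
STORE 2  -> [1, -71]
LOAD 2   -> [1, -71, -9]
ROT      -> [-71, -9, 1]
ADD      -> [-71, -8]
LOAD 2   -> [-71, -8, -9]
SWAP     -> [-71, -9, -8]
OVER     -> [-71, -9, -8, -9]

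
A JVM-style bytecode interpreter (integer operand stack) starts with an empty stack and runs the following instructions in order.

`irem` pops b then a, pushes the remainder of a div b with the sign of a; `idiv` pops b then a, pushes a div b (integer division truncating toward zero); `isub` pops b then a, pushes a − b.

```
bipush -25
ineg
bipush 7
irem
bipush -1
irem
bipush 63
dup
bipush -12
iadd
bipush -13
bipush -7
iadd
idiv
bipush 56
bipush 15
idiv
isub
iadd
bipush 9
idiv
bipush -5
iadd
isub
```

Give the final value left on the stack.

-1

bipush -25 → -25
ineg       → 25
bipush 7   → 25 7
irem       → 4
bipush -1  → 4 -1
irem       → 0
bipush 63  → 0 63
dup        → 0 63 63
bipush -12 → 0 63 63 -12
iadd       → 0 63 51
bipush -13 → 0 63 51 -13
bipush -7  → 0 63 51 -13 -7
iadd       → 0 63 51 -20
idiv       → 0 63 -2
bipush 56  → 0 63 -2 56
bipush 15  → 0 63 -2 56 15
idiv       → 0 63 -2 3
isub       → 0 63 -5
iadd       → 0 58
bipush 9   → 0 58 9
idiv       → 0 6
bipush -5  → 0 6 -5
iadd       → 0 1
isub       → -1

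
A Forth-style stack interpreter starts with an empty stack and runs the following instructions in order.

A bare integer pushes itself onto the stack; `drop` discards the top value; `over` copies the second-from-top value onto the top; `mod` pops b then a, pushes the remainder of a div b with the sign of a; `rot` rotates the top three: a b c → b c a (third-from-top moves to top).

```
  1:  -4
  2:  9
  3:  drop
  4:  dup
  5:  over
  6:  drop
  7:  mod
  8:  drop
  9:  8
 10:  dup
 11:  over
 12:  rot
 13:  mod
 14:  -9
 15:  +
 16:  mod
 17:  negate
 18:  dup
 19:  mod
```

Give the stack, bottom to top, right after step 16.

[8]

-4    -4
9     -4 9
drop  -4
dup   -4 -4
over  -4 -4 -4
drop  -4 -4
mod   0
drop  (empty)
8     8
dup   8 8
over  8 8 8
rot   8 8 8
mod   8 0
-9    8 0 -9
+     8 -9
mod   8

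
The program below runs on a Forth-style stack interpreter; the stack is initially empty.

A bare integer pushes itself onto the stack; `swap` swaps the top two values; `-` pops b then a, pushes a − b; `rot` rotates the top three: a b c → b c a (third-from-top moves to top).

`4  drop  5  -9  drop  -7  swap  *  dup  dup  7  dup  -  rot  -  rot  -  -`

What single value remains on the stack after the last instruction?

-105

4    -> [4]
drop -> []
5    -> [5]
-9   -> [5, -9]
drop -> [5]
-7   -> [5, -7]
swap -> [-7, 5]
*    -> [-35]
dup  -> [-35, -35]
dup  -> [-35, -35, -35]
7    -> [-35, -35, -35, 7]
dup  -> [-35, -35, -35, 7, 7]
-    -> [-35, -35, -35, 0]
rot  -> [-35, -35, 0, -35]
-    -> [-35, -35, 35]
rot  -> [-35, 35, -35]
-    -> [-35, 70]
-    -> [-105]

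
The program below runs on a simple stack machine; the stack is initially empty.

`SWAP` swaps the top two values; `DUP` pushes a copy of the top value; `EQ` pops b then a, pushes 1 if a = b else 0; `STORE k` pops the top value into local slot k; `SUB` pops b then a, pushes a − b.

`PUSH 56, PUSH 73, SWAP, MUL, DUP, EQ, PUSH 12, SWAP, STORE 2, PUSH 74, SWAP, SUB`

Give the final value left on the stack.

62

PUSH 56 -> [56]
PUSH 73 -> [56, 73]
SWAP    -> [73, 56]
MUL     -> [4088]
DUP     -> [4088, 4088]
EQ      -> [1]
PUSH 12 -> [1, 12]
SWAP    -> [12, 1]
STORE 2 -> [12]
PUSH 74 -> [12, 74]
SWAP    -> [74, 12]
SUB     -> [62]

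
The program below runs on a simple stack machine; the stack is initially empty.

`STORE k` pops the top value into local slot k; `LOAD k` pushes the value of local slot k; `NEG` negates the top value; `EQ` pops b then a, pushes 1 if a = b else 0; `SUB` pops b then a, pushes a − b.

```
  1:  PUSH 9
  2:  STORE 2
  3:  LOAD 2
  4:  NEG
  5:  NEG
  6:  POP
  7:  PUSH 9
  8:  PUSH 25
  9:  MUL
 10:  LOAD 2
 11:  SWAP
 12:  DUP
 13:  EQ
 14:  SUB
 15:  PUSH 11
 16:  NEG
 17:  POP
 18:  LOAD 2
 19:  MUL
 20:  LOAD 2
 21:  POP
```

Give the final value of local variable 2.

PUSH 9  → [9]
STORE 2 → []
LOAD 2  → [9]
NEG     → [-9]
NEG     → [9]
POP     → []
PUSH 9  → [9]
PUSH 25 → [9, 25]
MUL     → [225]
LOAD 2  → [225, 9]
SWAP    → [9, 225]
DUP     → [9, 225, 225]
EQ      → [9, 1]
SUB     → [8]
PUSH 11 → [8, 11]
NEG     → [8, -11]
POP     → [8]
LOAD 2  → [8, 9]
MUL     → [72]
LOAD 2  → [72, 9]
POP     → [72]

9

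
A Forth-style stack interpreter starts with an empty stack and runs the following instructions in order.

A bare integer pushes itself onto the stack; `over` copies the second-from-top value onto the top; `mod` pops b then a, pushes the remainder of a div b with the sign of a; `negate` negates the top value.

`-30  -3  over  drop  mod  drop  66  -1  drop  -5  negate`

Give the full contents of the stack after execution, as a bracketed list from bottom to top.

-30     -30
-3      -30 -3
over    -30 -3 -30
drop    -30 -3
mod     0
drop    (empty)
66      66
-1      66 -1
drop    66
-5      66 -5
negate  66 5

[66, 5]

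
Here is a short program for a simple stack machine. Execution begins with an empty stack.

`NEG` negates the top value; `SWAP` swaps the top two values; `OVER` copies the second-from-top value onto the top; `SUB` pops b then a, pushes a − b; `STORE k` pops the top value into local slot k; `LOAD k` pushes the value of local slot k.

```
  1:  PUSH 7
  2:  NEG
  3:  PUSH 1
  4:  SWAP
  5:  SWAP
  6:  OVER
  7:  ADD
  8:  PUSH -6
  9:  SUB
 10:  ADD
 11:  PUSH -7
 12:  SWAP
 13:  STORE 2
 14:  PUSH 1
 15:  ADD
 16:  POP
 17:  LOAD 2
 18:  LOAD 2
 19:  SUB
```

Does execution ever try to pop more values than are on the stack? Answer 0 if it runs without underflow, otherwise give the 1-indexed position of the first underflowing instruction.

0

PUSH 7  → [7]
NEG     → [-7]
PUSH 1  → [-7, 1]
SWAP    → [1, -7]
SWAP    → [-7, 1]
OVER    → [-7, 1, -7]
ADD     → [-7, -6]
PUSH -6 → [-7, -6, -6]
SUB     → [-7, 0]
ADD     → [-7]
PUSH -7 → [-7, -7]
SWAP    → [-7, -7]
STORE 2 → [-7]
PUSH 1  → [-7, 1]
ADD     → [-6]
POP     → []
LOAD 2  → [-7]
LOAD 2  → [-7, -7]
SUB     → [0]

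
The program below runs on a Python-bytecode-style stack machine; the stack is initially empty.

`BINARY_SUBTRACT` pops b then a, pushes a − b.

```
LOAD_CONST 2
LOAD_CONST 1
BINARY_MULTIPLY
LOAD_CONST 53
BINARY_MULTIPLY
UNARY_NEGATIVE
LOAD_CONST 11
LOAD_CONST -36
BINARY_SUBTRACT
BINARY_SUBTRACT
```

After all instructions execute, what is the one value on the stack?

LOAD_CONST 2    → 2
LOAD_CONST 1    → 2 1
BINARY_MULTIPLY → 2
LOAD_CONST 53   → 2 53
BINARY_MULTIPLY → 106
UNARY_NEGATIVE  → -106
LOAD_CONST 11   → -106 11
LOAD_CONST -36  → -106 11 -36
BINARY_SUBTRACT → -106 47
BINARY_SUBTRACT → -153

-153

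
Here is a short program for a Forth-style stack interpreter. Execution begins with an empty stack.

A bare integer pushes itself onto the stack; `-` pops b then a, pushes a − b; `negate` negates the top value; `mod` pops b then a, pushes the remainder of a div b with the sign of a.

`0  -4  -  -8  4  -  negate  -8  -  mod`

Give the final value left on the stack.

0      → [0]
-4     → [0, -4]
-      → [4]
-8     → [4, -8]
4      → [4, -8, 4]
-      → [4, -12]
negate → [4, 12]
-8     → [4, 12, -8]
-      → [4, 20]
mod    → [4]

4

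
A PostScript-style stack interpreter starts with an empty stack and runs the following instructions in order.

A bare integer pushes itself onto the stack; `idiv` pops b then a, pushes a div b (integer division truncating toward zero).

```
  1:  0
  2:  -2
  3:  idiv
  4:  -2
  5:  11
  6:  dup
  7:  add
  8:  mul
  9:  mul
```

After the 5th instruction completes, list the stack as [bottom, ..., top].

0     [0]
-2    [0, -2]
idiv  [0]
-2    [0, -2]
11    [0, -2, 11]

[0, -2, 11]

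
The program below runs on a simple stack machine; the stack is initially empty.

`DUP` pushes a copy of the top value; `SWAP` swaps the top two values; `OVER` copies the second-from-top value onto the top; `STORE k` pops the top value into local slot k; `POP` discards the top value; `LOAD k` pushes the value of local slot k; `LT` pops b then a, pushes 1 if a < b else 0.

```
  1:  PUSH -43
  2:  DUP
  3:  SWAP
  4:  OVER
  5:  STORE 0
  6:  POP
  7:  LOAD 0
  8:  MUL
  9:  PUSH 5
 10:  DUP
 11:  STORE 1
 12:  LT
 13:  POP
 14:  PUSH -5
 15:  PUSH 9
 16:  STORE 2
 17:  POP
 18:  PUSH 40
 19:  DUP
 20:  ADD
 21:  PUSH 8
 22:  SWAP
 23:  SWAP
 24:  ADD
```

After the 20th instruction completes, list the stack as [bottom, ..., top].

[80]

PUSH -43 → -43
DUP      → -43 -43
SWAP     → -43 -43
OVER     → -43 -43 -43
STORE 0  → -43 -43
POP      → -43
LOAD 0   → -43 -43
MUL      → 1849
PUSH 5   → 1849 5
DUP      → 1849 5 5
STORE 1  → 1849 5
LT       → 0
POP      → (empty)
PUSH -5  → -5
PUSH 9   → -5 9
STORE 2  → -5
POP      → (empty)
PUSH 40  → 40
DUP      → 40 40
ADD      → 80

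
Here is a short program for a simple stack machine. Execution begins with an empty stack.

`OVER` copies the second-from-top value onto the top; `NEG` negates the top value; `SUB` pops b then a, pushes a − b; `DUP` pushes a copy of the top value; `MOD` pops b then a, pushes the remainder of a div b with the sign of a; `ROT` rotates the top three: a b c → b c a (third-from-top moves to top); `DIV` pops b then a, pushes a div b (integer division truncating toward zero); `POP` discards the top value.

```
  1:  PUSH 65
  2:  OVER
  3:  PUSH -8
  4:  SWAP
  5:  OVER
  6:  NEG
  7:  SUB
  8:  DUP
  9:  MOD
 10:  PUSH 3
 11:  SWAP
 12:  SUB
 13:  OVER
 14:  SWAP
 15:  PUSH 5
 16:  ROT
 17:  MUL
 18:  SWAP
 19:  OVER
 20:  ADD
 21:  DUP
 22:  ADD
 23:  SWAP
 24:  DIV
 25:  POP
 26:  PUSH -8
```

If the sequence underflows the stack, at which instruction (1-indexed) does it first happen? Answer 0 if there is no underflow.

2

PUSH 65 : [65]
OVER  — needs 2 operands, stack has 1 → underflow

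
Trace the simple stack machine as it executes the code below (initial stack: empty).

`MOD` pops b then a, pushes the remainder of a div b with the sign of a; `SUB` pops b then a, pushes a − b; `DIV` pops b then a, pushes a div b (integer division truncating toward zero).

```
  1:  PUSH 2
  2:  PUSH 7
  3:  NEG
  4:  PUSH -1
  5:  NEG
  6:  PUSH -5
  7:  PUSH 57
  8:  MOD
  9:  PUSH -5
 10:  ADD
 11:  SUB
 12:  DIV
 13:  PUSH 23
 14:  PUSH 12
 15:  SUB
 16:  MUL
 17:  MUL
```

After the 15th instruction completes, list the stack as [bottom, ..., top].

[2, 0, 11]

PUSH 2  -> 2
PUSH 7  -> 2 7
NEG     -> 2 -7
PUSH -1 -> 2 -7 -1
NEG     -> 2 -7 1
PUSH -5 -> 2 -7 1 -5
PUSH 57 -> 2 -7 1 -5 57
MOD     -> 2 -7 1 -5
PUSH -5 -> 2 -7 1 -5 -5
ADD     -> 2 -7 1 -10
SUB     -> 2 -7 11
DIV     -> 2 0
PUSH 23 -> 2 0 23
PUSH 12 -> 2 0 23 12
SUB     -> 2 0 11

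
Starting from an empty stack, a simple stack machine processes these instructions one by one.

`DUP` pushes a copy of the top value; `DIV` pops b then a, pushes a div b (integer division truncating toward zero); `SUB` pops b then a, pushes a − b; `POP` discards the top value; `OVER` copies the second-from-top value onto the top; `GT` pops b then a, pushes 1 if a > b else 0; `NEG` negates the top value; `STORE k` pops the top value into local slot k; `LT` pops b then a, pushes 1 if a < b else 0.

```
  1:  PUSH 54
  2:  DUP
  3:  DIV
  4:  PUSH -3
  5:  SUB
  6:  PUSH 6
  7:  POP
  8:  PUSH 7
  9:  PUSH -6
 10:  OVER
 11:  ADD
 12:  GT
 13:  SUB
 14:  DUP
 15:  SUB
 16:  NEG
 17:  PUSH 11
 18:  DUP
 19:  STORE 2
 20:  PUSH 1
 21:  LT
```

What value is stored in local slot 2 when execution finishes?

11

PUSH 54 : 54
DUP     : 54 54
DIV     : 1
PUSH -3 : 1 -3
SUB     : 4
PUSH 6  : 4 6
POP     : 4
PUSH 7  : 4 7
PUSH -6 : 4 7 -6
OVER    : 4 7 -6 7
ADD     : 4 7 1
GT      : 4 1
SUB     : 3
DUP     : 3 3
SUB     : 0
NEG     : 0
PUSH 11 : 0 11
DUP     : 0 11 11
STORE 2 : 0 11
PUSH 1  : 0 11 1
LT      : 0 0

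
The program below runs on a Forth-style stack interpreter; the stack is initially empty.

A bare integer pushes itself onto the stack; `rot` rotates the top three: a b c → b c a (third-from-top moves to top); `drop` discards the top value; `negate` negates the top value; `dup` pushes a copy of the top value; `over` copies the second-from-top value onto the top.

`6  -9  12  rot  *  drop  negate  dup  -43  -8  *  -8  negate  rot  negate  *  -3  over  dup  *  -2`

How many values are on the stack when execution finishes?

6

6      -> 6
-9     -> 6 -9
12     -> 6 -9 12
rot    -> -9 12 6
*      -> -9 72
drop   -> -9
negate -> 9
dup    -> 9 9
-43    -> 9 9 -43
-8     -> 9 9 -43 -8
*      -> 9 9 344
-8     -> 9 9 344 -8
negate -> 9 9 344 8
rot    -> 9 344 8 9
negate -> 9 344 8 -9
*      -> 9 344 -72
-3     -> 9 344 -72 -3
over   -> 9 344 -72 -3 -72
dup    -> 9 344 -72 -3 -72 -72
*      -> 9 344 -72 -3 5184
-2     -> 9 344 -72 -3 5184 -2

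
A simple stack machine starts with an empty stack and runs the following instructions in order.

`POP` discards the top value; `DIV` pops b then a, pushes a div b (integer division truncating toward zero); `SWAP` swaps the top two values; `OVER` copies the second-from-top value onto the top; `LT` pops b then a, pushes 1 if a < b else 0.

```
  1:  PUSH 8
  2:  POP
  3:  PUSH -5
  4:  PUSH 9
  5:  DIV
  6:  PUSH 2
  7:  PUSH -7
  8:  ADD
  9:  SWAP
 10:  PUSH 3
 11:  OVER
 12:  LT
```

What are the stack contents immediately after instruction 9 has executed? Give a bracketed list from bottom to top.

[-5, 0]

PUSH 8  → [8]
POP     → []
PUSH -5 → [-5]
PUSH 9  → [-5, 9]
DIV     → [0]
PUSH 2  → [0, 2]
PUSH -7 → [0, 2, -7]
ADD     → [0, -5]
SWAP    → [-5, 0]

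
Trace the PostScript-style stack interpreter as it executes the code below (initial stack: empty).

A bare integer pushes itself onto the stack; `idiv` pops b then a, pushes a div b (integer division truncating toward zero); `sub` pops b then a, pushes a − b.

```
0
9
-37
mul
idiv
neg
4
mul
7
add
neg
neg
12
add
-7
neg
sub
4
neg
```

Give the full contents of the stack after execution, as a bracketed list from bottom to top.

[12, -4]

0     [0]
9     [0, 9]
-37   [0, 9, -37]
mul   [0, -333]
idiv  [0]
neg   [0]
4     [0, 4]
mul   [0]
7     [0, 7]
add   [7]
neg   [-7]
neg   [7]
12    [7, 12]
add   [19]
-7    [19, -7]
neg   [19, 7]
sub   [12]
4     [12, 4]
neg   [12, -4]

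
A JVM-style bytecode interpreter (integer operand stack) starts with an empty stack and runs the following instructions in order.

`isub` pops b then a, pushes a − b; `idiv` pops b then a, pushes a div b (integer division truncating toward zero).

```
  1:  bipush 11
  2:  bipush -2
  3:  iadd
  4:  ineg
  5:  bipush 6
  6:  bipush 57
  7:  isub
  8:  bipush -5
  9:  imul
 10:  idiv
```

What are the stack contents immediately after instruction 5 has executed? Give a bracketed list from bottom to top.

bipush 11  [11]
bipush -2  [11, -2]
iadd       [9]
ineg       [-9]
bipush 6   [-9, 6]

[-9, 6]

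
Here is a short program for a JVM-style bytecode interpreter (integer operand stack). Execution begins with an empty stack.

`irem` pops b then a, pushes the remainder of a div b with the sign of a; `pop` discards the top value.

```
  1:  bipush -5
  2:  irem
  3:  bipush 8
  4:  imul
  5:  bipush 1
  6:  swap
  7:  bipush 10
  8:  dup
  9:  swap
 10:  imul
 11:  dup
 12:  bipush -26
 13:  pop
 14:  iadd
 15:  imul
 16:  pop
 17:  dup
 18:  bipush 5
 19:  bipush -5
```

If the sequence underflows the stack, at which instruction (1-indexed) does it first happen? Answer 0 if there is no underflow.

2

bipush -5 → [-5]
irem  — needs 2 operands, stack has 1 → underflow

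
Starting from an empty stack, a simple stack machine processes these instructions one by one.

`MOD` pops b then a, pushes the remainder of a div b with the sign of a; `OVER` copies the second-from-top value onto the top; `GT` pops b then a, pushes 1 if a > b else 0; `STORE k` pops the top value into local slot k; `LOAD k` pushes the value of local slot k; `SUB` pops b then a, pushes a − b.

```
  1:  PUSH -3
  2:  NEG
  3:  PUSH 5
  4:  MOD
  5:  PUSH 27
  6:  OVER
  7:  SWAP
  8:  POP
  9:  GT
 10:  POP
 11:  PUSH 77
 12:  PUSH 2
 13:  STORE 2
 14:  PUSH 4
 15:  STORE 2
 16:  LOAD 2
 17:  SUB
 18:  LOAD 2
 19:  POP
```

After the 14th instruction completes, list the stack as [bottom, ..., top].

PUSH -3 : -3
NEG     : 3
PUSH 5  : 3 5
MOD     : 3
PUSH 27 : 3 27
OVER    : 3 27 3
SWAP    : 3 3 27
POP     : 3 3
GT      : 0
POP     : (empty)
PUSH 77 : 77
PUSH 2  : 77 2
STORE 2 : 77
PUSH 4  : 77 4

[77, 4]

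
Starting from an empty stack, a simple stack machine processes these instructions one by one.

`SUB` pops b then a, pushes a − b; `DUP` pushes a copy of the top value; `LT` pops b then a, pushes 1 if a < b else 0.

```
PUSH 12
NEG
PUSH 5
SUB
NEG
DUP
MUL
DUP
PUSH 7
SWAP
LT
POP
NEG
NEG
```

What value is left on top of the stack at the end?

PUSH 12 → 12
NEG     → -12
PUSH 5  → -12 5
SUB     → -17
NEG     → 17
DUP     → 17 17
MUL     → 289
DUP     → 289 289
PUSH 7  → 289 289 7
SWAP    → 289 7 289
LT      → 289 1
POP     → 289
NEG     → -289
NEG     → 289

289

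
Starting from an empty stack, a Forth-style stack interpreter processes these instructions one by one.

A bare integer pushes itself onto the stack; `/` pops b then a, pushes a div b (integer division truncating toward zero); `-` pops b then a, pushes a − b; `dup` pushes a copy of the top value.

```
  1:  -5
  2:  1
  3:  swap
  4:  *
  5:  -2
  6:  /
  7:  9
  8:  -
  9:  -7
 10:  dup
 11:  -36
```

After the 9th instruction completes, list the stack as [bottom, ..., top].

[-7, -7]

-5   : [-5]
1    : [-5, 1]
swap : [1, -5]
*    : [-5]
-2   : [-5, -2]
/    : [2]
9    : [2, 9]
-    : [-7]
-7   : [-7, -7]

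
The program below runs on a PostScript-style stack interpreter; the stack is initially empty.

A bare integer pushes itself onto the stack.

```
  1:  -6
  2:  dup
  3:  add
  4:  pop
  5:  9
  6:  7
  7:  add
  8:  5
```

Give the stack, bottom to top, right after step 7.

-6  → -6
dup → -6 -6
add → -12
pop → (empty)
9   → 9
7   → 9 7
add → 16

[16]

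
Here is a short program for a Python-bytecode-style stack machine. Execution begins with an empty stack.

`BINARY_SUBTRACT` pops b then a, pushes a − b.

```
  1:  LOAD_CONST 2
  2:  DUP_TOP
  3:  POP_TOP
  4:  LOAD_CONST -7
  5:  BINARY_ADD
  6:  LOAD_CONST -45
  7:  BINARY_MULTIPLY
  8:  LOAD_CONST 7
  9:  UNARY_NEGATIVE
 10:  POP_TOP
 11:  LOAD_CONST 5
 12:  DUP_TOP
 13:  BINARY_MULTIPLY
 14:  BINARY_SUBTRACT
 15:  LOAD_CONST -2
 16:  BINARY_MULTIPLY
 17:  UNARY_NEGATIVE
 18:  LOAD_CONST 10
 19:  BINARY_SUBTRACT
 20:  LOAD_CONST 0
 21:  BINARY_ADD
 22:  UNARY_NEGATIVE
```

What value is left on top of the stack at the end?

LOAD_CONST 2    : 2
DUP_TOP         : 2 2
POP_TOP         : 2
LOAD_CONST -7   : 2 -7
BINARY_ADD      : -5
LOAD_CONST -45  : -5 -45
BINARY_MULTIPLY : 225
LOAD_CONST 7    : 225 7
UNARY_NEGATIVE  : 225 -7
POP_TOP         : 225
LOAD_CONST 5    : 225 5
DUP_TOP         : 225 5 5
BINARY_MULTIPLY : 225 25
BINARY_SUBTRACT : 200
LOAD_CONST -2   : 200 -2
BINARY_MULTIPLY : -400
UNARY_NEGATIVE  : 400
LOAD_CONST 10   : 400 10
BINARY_SUBTRACT : 390
LOAD_CONST 0    : 390 0
BINARY_ADD      : 390
UNARY_NEGATIVE  : -390

-390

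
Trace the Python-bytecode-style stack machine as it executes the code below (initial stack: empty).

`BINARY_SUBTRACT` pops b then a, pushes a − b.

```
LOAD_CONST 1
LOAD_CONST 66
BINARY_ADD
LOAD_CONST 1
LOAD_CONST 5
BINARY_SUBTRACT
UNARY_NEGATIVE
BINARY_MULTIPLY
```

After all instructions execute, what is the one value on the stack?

268

LOAD_CONST 1    → 1
LOAD_CONST 66   → 1 66
BINARY_ADD      → 67
LOAD_CONST 1    → 67 1
LOAD_CONST 5    → 67 1 5
BINARY_SUBTRACT → 67 -4
UNARY_NEGATIVE  → 67 4
BINARY_MULTIPLY → 268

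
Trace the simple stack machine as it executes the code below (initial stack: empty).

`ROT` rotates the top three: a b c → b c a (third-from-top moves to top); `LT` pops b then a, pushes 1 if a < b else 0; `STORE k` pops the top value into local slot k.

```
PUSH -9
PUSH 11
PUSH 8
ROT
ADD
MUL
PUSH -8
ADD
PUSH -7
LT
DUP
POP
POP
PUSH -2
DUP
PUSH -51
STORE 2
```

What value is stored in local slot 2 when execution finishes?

-51

PUSH -9   [-9]
PUSH 11   [-9, 11]
PUSH 8    [-9, 11, 8]
ROT       [11, 8, -9]
ADD       [11, -1]
MUL       [-11]
PUSH -8   [-11, -8]
ADD       [-19]
PUSH -7   [-19, -7]
LT        [1]
DUP       [1, 1]
POP       [1]
POP       []
PUSH -2   [-2]
DUP       [-2, -2]
PUSH -51  [-2, -2, -51]
STORE 2   [-2, -2]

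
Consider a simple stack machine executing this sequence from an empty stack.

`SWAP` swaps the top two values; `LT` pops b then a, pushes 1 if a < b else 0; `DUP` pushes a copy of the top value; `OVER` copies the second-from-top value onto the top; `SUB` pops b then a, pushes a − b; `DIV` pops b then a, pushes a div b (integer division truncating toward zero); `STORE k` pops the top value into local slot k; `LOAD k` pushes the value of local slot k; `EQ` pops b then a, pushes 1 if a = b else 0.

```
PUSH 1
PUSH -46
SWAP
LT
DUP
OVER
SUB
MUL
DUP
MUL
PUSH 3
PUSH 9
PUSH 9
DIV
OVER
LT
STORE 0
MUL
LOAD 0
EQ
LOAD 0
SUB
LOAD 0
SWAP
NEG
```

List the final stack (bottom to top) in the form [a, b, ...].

PUSH 1   -> [1]
PUSH -46 -> [1, -46]
SWAP     -> [-46, 1]
LT       -> [1]
DUP      -> [1, 1]
OVER     -> [1, 1, 1]
SUB      -> [1, 0]
MUL      -> [0]
DUP      -> [0, 0]
MUL      -> [0]
PUSH 3   -> [0, 3]
PUSH 9   -> [0, 3, 9]
PUSH 9   -> [0, 3, 9, 9]
DIV      -> [0, 3, 1]
OVER     -> [0, 3, 1, 3]
LT       -> [0, 3, 1]
STORE 0  -> [0, 3]
MUL      -> [0]
LOAD 0   -> [0, 1]
EQ       -> [0]
LOAD 0   -> [0, 1]
SUB      -> [-1]
LOAD 0   -> [-1, 1]
SWAP     -> [1, -1]
NEG      -> [1, 1]

[1, 1]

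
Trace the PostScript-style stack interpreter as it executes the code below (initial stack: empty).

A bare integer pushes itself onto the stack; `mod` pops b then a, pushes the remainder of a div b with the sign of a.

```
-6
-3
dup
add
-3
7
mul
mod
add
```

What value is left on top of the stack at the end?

-12

-6  → [-6]
-3  → [-6, -3]
dup → [-6, -3, -3]
add → [-6, -6]
-3  → [-6, -6, -3]
7   → [-6, -6, -3, 7]
mul → [-6, -6, -21]
mod → [-6, -6]
add → [-12]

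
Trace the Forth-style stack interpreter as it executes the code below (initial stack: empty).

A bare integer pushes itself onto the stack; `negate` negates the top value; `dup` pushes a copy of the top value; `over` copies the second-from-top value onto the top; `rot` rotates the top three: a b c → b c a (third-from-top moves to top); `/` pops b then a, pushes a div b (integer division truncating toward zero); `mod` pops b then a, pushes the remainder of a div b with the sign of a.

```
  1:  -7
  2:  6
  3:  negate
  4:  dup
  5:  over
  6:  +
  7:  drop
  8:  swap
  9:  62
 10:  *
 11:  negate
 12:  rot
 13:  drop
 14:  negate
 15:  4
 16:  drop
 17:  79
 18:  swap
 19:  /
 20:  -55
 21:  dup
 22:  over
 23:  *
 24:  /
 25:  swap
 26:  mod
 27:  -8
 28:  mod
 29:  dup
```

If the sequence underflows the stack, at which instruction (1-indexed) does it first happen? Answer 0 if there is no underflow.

-7     : -7
6      : -7 6
negate : -7 -6
dup    : -7 -6 -6
over   : -7 -6 -6 -6
+      : -7 -6 -12
drop   : -7 -6
swap   : -6 -7
62     : -6 -7 62
*      : -6 -434
negate : -6 434
rot  — needs 3 operands, stack has 2 → underflow

12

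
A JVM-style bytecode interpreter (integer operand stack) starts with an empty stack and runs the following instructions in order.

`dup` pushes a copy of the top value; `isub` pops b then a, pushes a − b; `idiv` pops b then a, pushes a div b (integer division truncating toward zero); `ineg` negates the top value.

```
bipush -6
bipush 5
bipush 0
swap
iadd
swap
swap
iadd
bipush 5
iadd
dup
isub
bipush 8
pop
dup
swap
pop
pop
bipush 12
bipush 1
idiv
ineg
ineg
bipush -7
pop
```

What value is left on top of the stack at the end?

12

bipush -6 -> -6
bipush 5  -> -6 5
bipush 0  -> -6 5 0
swap      -> -6 0 5
iadd      -> -6 5
swap      -> 5 -6
swap      -> -6 5
iadd      -> -1
bipush 5  -> -1 5
iadd      -> 4
dup       -> 4 4
isub      -> 0
bipush 8  -> 0 8
pop       -> 0
dup       -> 0 0
swap      -> 0 0
pop       -> 0
pop       -> (empty)
bipush 12 -> 12
bipush 1  -> 12 1
idiv      -> 12
ineg      -> -12
ineg      -> 12
bipush -7 -> 12 -7
pop       -> 12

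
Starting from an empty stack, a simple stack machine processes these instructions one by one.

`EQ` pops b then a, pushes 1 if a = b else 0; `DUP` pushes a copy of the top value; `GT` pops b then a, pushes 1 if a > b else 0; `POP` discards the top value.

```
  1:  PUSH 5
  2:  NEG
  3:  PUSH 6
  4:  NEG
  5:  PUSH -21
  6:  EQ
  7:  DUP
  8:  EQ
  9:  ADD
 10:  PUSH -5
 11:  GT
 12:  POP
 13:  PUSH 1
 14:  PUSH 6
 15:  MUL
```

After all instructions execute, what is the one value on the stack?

PUSH 5   → [5]
NEG      → [-5]
PUSH 6   → [-5, 6]
NEG      → [-5, -6]
PUSH -21 → [-5, -6, -21]
EQ       → [-5, 0]
DUP      → [-5, 0, 0]
EQ       → [-5, 1]
ADD      → [-4]
PUSH -5  → [-4, -5]
GT       → [1]
POP      → []
PUSH 1   → [1]
PUSH 6   → [1, 6]
MUL      → [6]

6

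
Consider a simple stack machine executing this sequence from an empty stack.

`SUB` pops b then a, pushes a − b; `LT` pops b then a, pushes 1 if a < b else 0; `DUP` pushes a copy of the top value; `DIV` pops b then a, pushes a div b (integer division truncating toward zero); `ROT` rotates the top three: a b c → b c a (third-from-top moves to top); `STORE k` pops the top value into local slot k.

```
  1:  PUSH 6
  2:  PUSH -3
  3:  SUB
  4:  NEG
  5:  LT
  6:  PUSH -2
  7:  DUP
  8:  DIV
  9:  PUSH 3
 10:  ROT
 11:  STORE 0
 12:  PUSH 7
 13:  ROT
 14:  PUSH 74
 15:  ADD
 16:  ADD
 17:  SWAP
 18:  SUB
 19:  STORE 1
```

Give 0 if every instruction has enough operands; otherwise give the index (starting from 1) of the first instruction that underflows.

5

PUSH 6  : [6]
PUSH -3 : [6, -3]
SUB     : [9]
NEG     : [-9]
LT  — needs 2 operands, stack has 1 → underflow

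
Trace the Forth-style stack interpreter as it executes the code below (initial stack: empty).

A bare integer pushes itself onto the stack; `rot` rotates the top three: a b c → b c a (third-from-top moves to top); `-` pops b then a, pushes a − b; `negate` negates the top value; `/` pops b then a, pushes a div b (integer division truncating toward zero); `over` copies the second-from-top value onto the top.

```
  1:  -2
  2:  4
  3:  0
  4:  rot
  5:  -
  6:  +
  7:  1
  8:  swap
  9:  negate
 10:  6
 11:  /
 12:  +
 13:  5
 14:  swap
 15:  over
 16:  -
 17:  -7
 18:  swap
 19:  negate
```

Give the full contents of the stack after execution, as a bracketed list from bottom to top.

-2     -> [-2]
4      -> [-2, 4]
0      -> [-2, 4, 0]
rot    -> [4, 0, -2]
-      -> [4, 2]
+      -> [6]
1      -> [6, 1]
swap   -> [1, 6]
negate -> [1, -6]
6      -> [1, -6, 6]
/      -> [1, -1]
+      -> [0]
5      -> [0, 5]
swap   -> [5, 0]
over   -> [5, 0, 5]
-      -> [5, -5]
-7     -> [5, -5, -7]
swap   -> [5, -7, -5]
negate -> [5, -7, 5]

[5, -7, 5]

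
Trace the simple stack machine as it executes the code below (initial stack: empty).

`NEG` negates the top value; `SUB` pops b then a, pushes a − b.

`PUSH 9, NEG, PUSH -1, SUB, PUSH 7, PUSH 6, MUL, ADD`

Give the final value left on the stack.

PUSH 9  -> 9
NEG     -> -9
PUSH -1 -> -9 -1
SUB     -> -8
PUSH 7  -> -8 7
PUSH 6  -> -8 7 6
MUL     -> -8 42
ADD     -> 34

34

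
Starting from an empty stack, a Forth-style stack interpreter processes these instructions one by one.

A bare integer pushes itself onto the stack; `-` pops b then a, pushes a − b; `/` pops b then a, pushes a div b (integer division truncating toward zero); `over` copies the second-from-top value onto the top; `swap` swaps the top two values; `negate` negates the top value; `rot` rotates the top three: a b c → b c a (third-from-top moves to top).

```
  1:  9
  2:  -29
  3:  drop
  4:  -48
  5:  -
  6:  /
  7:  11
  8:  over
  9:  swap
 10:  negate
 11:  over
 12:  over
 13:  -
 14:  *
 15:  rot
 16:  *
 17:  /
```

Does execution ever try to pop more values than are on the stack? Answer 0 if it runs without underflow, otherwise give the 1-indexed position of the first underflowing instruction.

9    -> [9]
-29  -> [9, -29]
drop -> [9]
-48  -> [9, -48]
-    -> [57]
/  — needs 2 operands, stack has 1 → underflow

6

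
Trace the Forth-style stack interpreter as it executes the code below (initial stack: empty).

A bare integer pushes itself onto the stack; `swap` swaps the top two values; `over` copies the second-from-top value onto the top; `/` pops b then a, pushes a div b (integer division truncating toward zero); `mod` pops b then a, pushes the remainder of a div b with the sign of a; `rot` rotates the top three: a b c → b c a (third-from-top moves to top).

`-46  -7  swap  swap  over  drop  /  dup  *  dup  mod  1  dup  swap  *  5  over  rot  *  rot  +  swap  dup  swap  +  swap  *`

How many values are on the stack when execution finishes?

1

-46   [-46]
-7    [-46, -7]
swap  [-7, -46]
swap  [-46, -7]
over  [-46, -7, -46]
drop  [-46, -7]
/     [6]
dup   [6, 6]
*     [36]
dup   [36, 36]
mod   [0]
1     [0, 1]
dup   [0, 1, 1]
swap  [0, 1, 1]
*     [0, 1]
5     [0, 1, 5]
over  [0, 1, 5, 1]
rot   [0, 5, 1, 1]
*     [0, 5, 1]
rot   [5, 1, 0]
+     [5, 1]
swap  [1, 5]
dup   [1, 5, 5]
swap  [1, 5, 5]
+     [1, 10]
swap  [10, 1]
*     [10]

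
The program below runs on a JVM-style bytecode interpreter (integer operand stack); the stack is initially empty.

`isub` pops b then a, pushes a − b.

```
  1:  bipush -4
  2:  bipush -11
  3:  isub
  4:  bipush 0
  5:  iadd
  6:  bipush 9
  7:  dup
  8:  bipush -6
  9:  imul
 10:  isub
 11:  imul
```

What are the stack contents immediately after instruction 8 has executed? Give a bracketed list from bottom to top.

[7, 9, 9, -6]

bipush -4  → [-4]
bipush -11 → [-4, -11]
isub       → [7]
bipush 0   → [7, 0]
iadd       → [7]
bipush 9   → [7, 9]
dup        → [7, 9, 9]
bipush -6  → [7, 9, 9, -6]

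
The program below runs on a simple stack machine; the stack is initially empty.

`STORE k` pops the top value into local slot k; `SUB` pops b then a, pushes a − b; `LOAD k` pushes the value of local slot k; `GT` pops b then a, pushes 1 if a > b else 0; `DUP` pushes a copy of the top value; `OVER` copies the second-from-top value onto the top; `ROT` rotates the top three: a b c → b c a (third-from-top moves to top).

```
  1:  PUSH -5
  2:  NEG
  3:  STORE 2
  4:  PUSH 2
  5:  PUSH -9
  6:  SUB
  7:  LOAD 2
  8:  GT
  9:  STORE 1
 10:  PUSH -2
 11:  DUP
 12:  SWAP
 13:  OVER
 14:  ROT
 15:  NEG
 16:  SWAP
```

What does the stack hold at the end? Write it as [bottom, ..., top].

PUSH -5 : -5
NEG     : 5
STORE 2 : (empty)
PUSH 2  : 2
PUSH -9 : 2 -9
SUB     : 11
LOAD 2  : 11 5
GT      : 1
STORE 1 : (empty)
PUSH -2 : -2
DUP     : -2 -2
SWAP    : -2 -2
OVER    : -2 -2 -2
ROT     : -2 -2 -2
NEG     : -2 -2 2
SWAP    : -2 2 -2

[-2, 2, -2]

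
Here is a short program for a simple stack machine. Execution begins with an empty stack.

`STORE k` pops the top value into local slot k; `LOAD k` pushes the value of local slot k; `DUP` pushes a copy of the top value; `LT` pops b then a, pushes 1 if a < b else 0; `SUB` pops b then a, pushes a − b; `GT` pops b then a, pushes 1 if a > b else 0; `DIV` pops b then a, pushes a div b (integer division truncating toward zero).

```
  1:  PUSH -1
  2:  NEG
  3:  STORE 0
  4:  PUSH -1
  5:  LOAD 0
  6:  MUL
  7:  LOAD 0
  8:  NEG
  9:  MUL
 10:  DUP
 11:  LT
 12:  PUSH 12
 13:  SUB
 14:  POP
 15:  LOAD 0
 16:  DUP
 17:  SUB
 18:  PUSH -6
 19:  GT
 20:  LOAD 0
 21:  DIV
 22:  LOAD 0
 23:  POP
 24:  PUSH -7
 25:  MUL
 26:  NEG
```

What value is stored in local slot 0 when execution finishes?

PUSH -1  -1
NEG      1
STORE 0  (empty)
PUSH -1  -1
LOAD 0   -1 1
MUL      -1
LOAD 0   -1 1
NEG      -1 -1
MUL      1
DUP      1 1
LT       0
PUSH 12  0 12
SUB      -12
POP      (empty)
LOAD 0   1
DUP      1 1
SUB      0
PUSH -6  0 -6
GT       1
LOAD 0   1 1
DIV      1
LOAD 0   1 1
POP      1
PUSH -7  1 -7
MUL      -7
NEG      7

1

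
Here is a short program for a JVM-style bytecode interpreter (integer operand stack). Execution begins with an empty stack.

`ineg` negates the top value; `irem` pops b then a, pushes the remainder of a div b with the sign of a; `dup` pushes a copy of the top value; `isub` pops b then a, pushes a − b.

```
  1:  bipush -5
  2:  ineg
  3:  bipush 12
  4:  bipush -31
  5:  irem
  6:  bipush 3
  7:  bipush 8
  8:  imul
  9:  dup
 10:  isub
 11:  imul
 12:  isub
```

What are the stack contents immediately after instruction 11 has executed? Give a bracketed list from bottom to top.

bipush -5  : -5
ineg       : 5
bipush 12  : 5 12
bipush -31 : 5 12 -31
irem       : 5 12
bipush 3   : 5 12 3
bipush 8   : 5 12 3 8
imul       : 5 12 24
dup        : 5 12 24 24
isub       : 5 12 0
imul       : 5 0

[5, 0]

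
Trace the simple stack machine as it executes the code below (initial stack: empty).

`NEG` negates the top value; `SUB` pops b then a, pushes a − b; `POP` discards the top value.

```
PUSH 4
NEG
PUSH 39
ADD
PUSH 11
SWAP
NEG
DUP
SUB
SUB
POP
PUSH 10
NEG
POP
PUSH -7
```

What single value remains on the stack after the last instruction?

PUSH 4   4
NEG      -4
PUSH 39  -4 39
ADD      35
PUSH 11  35 11
SWAP     11 35
NEG      11 -35
DUP      11 -35 -35
SUB      11 0
SUB      11
POP      (empty)
PUSH 10  10
NEG      -10
POP      (empty)
PUSH -7  -7

-7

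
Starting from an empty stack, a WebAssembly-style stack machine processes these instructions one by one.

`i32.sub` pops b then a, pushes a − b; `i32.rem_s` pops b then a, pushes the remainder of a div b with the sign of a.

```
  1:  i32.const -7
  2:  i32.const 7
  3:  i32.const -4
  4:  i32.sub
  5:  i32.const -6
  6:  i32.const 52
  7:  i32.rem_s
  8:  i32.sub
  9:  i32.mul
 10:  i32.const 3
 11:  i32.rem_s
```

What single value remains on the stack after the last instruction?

-2

i32.const -7 → -7
i32.const 7  → -7 7
i32.const -4 → -7 7 -4
i32.sub      → -7 11
i32.const -6 → -7 11 -6
i32.const 52 → -7 11 -6 52
i32.rem_s    → -7 11 -6
i32.sub      → -7 17
i32.mul      → -119
i32.const 3  → -119 3
i32.rem_s    → -2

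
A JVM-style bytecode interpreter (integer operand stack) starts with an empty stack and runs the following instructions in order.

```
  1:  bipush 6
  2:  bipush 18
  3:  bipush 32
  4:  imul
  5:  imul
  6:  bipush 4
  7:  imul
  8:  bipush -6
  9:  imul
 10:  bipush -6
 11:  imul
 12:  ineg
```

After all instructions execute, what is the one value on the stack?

-497664

bipush 6   6
bipush 18  6 18
bipush 32  6 18 32
imul       6 576
imul       3456
bipush 4   3456 4
imul       13824
bipush -6  13824 -6
imul       -82944
bipush -6  -82944 -6
imul       497664
ineg       -497664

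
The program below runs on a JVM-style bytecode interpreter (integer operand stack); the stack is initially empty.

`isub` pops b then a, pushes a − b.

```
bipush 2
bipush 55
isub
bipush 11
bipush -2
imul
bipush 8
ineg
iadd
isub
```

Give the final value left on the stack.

bipush 2  -> [2]
bipush 55 -> [2, 55]
isub      -> [-53]
bipush 11 -> [-53, 11]
bipush -2 -> [-53, 11, -2]
imul      -> [-53, -22]
bipush 8  -> [-53, -22, 8]
ineg      -> [-53, -22, -8]
iadd      -> [-53, -30]
isub      -> [-23]

-23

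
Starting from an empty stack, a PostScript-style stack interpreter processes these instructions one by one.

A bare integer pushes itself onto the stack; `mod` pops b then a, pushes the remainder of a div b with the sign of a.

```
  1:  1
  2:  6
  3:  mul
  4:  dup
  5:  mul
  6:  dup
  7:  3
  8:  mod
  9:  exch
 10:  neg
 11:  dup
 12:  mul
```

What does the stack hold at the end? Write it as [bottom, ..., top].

[0, 1296]

1    -> 1
6    -> 1 6
mul  -> 6
dup  -> 6 6
mul  -> 36
dup  -> 36 36
3    -> 36 36 3
mod  -> 36 0
exch -> 0 36
neg  -> 0 -36
dup  -> 0 -36 -36
mul  -> 0 1296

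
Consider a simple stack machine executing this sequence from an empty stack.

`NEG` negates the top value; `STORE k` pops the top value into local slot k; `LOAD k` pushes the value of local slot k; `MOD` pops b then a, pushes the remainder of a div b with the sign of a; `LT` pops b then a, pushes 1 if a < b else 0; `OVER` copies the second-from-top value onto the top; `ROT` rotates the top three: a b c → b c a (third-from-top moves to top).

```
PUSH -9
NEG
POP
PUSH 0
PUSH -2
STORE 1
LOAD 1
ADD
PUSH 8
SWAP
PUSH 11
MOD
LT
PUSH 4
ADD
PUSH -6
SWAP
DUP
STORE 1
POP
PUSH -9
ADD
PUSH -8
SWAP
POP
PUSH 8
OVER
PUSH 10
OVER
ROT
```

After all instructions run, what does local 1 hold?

4

PUSH -9 → [-9]
NEG     → [9]
POP     → []
PUSH 0  → [0]
PUSH -2 → [0, -2]
STORE 1 → [0]
LOAD 1  → [0, -2]
ADD     → [-2]
PUSH 8  → [-2, 8]
SWAP    → [8, -2]
PUSH 11 → [8, -2, 11]
MOD     → [8, -2]
LT      → [0]
PUSH 4  → [0, 4]
ADD     → [4]
PUSH -6 → [4, -6]
SWAP    → [-6, 4]
DUP     → [-6, 4, 4]
STORE 1 → [-6, 4]
POP     → [-6]
PUSH -9 → [-6, -9]
ADD     → [-15]
PUSH -8 → [-15, -8]
SWAP    → [-8, -15]
POP     → [-8]
PUSH 8  → [-8, 8]
OVER    → [-8, 8, -8]
PUSH 10 → [-8, 8, -8, 10]
OVER    → [-8, 8, -8, 10, -8]
ROT     → [-8, 8, 10, -8, -8]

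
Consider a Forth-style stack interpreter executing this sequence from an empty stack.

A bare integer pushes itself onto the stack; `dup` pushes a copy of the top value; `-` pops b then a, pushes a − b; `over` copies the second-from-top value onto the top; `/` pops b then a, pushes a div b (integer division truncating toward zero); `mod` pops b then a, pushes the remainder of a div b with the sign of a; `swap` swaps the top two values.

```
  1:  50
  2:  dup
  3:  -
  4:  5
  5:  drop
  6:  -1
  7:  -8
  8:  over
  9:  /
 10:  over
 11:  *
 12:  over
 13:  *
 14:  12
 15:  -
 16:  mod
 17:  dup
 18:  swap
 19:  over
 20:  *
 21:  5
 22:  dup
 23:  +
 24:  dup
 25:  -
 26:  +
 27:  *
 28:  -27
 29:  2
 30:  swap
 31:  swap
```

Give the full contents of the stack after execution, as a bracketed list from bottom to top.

50   -> [50]
dup  -> [50, 50]
-    -> [0]
5    -> [0, 5]
drop -> [0]
-1   -> [0, -1]
-8   -> [0, -1, -8]
over -> [0, -1, -8, -1]
/    -> [0, -1, 8]
over -> [0, -1, 8, -1]
*    -> [0, -1, -8]
over -> [0, -1, -8, -1]
*    -> [0, -1, 8]
12   -> [0, -1, 8, 12]
-    -> [0, -1, -4]
mod  -> [0, -1]
dup  -> [0, -1, -1]
swap -> [0, -1, -1]
over -> [0, -1, -1, -1]
*    -> [0, -1, 1]
5    -> [0, -1, 1, 5]
dup  -> [0, -1, 1, 5, 5]
+    -> [0, -1, 1, 10]
dup  -> [0, -1, 1, 10, 10]
-    -> [0, -1, 1, 0]
+    -> [0, -1, 1]
*    -> [0, -1]
-27  -> [0, -1, -27]
2    -> [0, -1, -27, 2]
swap -> [0, -1, 2, -27]
swap -> [0, -1, -27, 2]

[0, -1, -27, 2]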